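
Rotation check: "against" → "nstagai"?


Word: "against", Candidate: "nstagai"
Method: check if candidate is substring of word+word
"againstagainst" contains "nstagai"? Yes
Is rotation = Yes


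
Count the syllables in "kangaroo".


Word: "kangaroo"
Syllable breakdown: kan / ga / roo
Counting: 3 parts
= 3 syllables


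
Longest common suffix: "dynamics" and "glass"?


Word 1: "dynamics"
Word 2: "glass"
Comparing from end:
  Pos -1: 's' == 's'
  Pos -2: 'c' != 's' (stop)
LCS = "s" (length 1)


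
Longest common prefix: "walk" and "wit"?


Word 1: "walk"
Word 2: "wit"
Comparing from start:
  Pos 0: 'w' == 'w'
  Pos 1: 'a' != 'i' (stop)
LCP = "w" (length 1)


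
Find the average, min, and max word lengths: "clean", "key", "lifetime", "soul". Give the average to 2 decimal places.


Lengths: "clean"=5, "key"=3, "lifetime"=8, "soul"=4
Sum = 20, Count = 4
Average = 20/4 = 5.00
= avg=5.00, min=3, max=8


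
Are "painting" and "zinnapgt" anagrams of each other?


Word 1: "painting" → sorted: agiinnpt
Word 2: "zinnapgt" → sorted: aginnptz
Same letters? agiinnpt != aginnptz
Anagram = No


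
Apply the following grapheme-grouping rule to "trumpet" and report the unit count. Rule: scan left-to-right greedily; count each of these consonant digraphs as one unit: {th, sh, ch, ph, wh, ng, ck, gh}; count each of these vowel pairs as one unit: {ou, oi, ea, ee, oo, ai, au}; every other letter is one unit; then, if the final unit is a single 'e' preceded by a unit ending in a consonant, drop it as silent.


Word: "trumpet" (7 letters)
Left-to-right scan:
  (1) 't' (letter)
  (2) 'r' (letter)
  (3) 'u' (letter)
  (4) 'm' (letter)
  (5) 'p' (letter)
  (6) 'e' (letter)
  (7) 't' (letter)
Units from scan: 7
Sound units = 7 units


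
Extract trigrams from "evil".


Word: "evil" (length 4)
Number of trigrams = 4 - 3 + 1 = 2
  Position 0: "evi"
  Position 1: "vil"
Trigrams = "evi", "vil"


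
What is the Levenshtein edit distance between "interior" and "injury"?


Word 1: "interior" (length 8)
Word 2: "injury" (length 6)
One optimal edit sequence (insert/delete/substitute each cost 1):
  1. keep 'i'
  2. keep 'n'
  3. substitute 't' -> 'j'  (+1)
  4. substitute 'e' -> 'u'  (+1)
  5. keep 'r'
  6. delete 'i'  (+1)
  7. delete 'o'  (+1)
  8. substitute 'r' -> 'y'  (+1)
Total edit operations: 5
Edit distance = 5


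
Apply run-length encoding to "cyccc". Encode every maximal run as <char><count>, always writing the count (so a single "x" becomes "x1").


String: "cyccc"
Scanning for consecutive runs:
  'c' x 1
  'y' x 1
  'c' x 3
RLE = "c1y1c3"


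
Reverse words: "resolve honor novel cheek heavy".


Original: "resolve honor novel cheek heavy"
Words (1..n): resolve | honor | novel | cheek | heavy
Reversed (n..1): heavy | cheek | novel | honor | resolve
Result = "heavy cheek novel honor resolve"


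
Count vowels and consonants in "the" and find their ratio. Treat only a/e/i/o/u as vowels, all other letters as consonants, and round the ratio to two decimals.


Word: "the"
Vowels (a,e,i,o,u): 1
Consonants: 2
Ratio = 1/2
= 0.50


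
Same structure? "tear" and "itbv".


Pattern of "tear": [0, 1, 2, 3]
Pattern of "itbv": [0, 1, 2, 3]
Patterns match
Same pattern = Yes


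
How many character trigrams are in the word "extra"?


Word: "extra" (length 5)
Number of 3-grams = length - 3 + 1 = 5 - 3 + 1
= 3


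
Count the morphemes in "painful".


Word: "painful"
Morphemes: pain + -ful
Each morpheme carries meaning
= 2 morphemes


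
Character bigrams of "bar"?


Word: "bar" (length 3)
Number of bigrams = 3 - 2 + 1 = 2
  Position 0: "ba"
  Position 1: "ar"
Bigrams = "ba", "ar"


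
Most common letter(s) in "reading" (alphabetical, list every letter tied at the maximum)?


Word: "reading"
Letter counts:
  'a': 1
  'd': 1
  'e': 1
  'g': 1
  'i': 1
  'n': 1
  'r': 1
Maximum count = 1
Most frequent = 'a', 'd', 'e', 'g', 'i', 'n', 'r' (1 time each)


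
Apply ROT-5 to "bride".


Word: "bride"
Shift: 5
Each letter → (letter + shift) mod 26:
  'b' (1) + 5 = 6 → 'g'
  'r' (17) + 5 = 22 → 'w'
  'i' (8) + 5 = 13 → 'n'
  'd' (3) + 5 = 8 → 'i'
  'e' (4) + 5 = 9 → 'j'
Result = "gwnij"


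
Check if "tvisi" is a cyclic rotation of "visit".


Word: "visit", Candidate: "tvisi"
Method: check if candidate is substring of word+word
"visitvisit" contains "tvisi"? Yes
Is rotation = Yes


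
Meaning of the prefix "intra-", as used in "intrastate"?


Prefix: intra-
Example: intrastate (intra- + state)
Meaning = within


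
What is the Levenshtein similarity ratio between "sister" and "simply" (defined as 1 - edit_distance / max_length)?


Word 1: "sister" (length 6)
Word 2: "simply" (length 6)
One optimal edit sequence:
  1. keep 's'
  2. keep 'i'
  3. substitute 's' -> 'm'  (+1)
  4. substitute 't' -> 'p'  (+1)
  5. substitute 'e' -> 'l'  (+1)
  6. substitute 'r' -> 'y'  (+1)
Edit distance = 4
Max length = max(6, 6) = 6
Similarity = 1 - 4/6
= 0.3333


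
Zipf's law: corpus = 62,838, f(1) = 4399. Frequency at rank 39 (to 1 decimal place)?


Zipf's law: f(r) = f(1) / r
f(1) = 4399
f(39) = 4399 / 39
= 112.8 occurrences


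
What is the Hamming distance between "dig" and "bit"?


Comparing character by character (same length = 3):
  Pos 0: 'd' vs 'b' !=
  Pos 1: 'i' vs 'i' =
  Pos 2: 'g' vs 't' !=
Hamming distance = 2


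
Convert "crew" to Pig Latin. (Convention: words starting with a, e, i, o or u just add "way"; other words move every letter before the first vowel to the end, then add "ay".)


Word: "crew"
Starts with consonant(s) → move to end, add 'ay'
Consonant cluster: "cr"
Pig Latin = "ewcray"


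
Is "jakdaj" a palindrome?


Word: "jakdaj"
Reversed: "jadkaj"
Forward == Backward? jakdaj != jadkaj
Palindrome = No


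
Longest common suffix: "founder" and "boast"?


Word 1: "founder"
Word 2: "boast"
Comparing from end:
  Pos -1: 'r' != 't' (stop)
LCS = "" (length 0)


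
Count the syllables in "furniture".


Word: "furniture"
Syllable breakdown: fur-ni-ture
Counting: 3 parts
= 3 syllables


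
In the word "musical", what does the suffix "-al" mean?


Suffix: -al
As in: musical -> music + -al
Meaning = relating to


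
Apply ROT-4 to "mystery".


Word: "mystery"
Shift: 4
Each letter → (letter + shift) mod 26:
  'm' (12) + 4 = 16 → 'q'
  'y' (24) + 4 = 2 → 'c'
  's' (18) + 4 = 22 → 'w'
  't' (19) + 4 = 23 → 'x'
  'e' (4) + 4 = 8 → 'i'
  'r' (17) + 4 = 21 → 'v'
  'y' (24) + 4 = 2 → 'c'
Result = "qcwxivc"


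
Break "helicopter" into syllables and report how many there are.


Word: "helicopter"
Syllable breakdown: hel · i · cop · ter
Counting: 4 parts
= 4 syllables


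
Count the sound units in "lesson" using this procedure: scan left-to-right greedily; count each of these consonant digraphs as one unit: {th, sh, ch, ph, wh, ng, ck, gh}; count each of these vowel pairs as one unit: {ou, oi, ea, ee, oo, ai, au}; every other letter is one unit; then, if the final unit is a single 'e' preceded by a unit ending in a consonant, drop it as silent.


Word: "lesson" (6 letters)
Left-to-right scan:
  (1) 'l' (letter)
  (2) 'e' (letter)
  (3) 's' (letter)
  (4) 's' (letter)
  (5) 'o' (letter)
  (6) 'n' (letter)
Units from scan: 6
Sound units = 6 units


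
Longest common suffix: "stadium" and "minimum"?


Word 1: "stadium"
Word 2: "minimum"
Comparing from end:
  Pos -1: 'm' == 'm'
  Pos -2: 'u' == 'u'
  Pos -3: 'i' != 'm' (stop)
LCS = "um" (length 2)


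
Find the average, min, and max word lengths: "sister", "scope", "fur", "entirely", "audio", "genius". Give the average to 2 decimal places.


Lengths: "sister"=6, "scope"=5, "fur"=3, "entirely"=8, "audio"=5, "genius"=6
Sum = 33, Count = 6
Average = 33/6 = 5.50
= avg=5.50, min=3, max=8


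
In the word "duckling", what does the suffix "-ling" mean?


Suffix: -ling
Example: duckling (duck + -ling)
Meaning = small / young


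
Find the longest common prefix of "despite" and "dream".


Word 1: "despite"
Word 2: "dream"
Comparing from start:
  Pos 0: 'd' == 'd'
  Pos 1: 'e' != 'r' (stop)
LCP = "d" (length 1)


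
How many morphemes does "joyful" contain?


Word: "joyful"
Morphemes: joy + -ful
Each morpheme carries meaning
= 2 morphemes


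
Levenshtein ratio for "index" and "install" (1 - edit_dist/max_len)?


Word 1: "index" (length 5)
Word 2: "install" (length 7)
One optimal edit sequence:
  1. keep 'i'
  2. keep 'n'
  3. insert 's'  (+1)
  4. insert 't'  (+1)
  5. substitute 'd' -> 'a'  (+1)
  6. substitute 'e' -> 'l'  (+1)
  7. substitute 'x' -> 'l'  (+1)
Edit distance = 5
Max length = max(5, 7) = 7
Similarity = 1 - 5/7
= 0.2857


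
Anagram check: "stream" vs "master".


Word 1: "stream" → sorted: aemrst
Word 2: "master" → sorted: aemrst
Same letters? aemrst == aemrst
Anagram = Yes


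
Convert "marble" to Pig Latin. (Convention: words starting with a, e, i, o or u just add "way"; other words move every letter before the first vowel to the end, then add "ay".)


Word: "marble"
Starts with consonant(s) → move to end, add 'ay'
Consonant cluster: "m"
Pig Latin = "arblemay"


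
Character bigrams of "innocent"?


Word: "innocent" (length 8)
Number of bigrams = 8 - 2 + 1 = 7
  Position 0: "in"
  Position 1: "nn"
  Position 2: "no"
  Position 3: "oc"
  Position 4: "ce"
  Position 5: "en"
  Position 6: "nt"
Bigrams = "in", "nn", "no", "oc", "ce", "en", "nt"


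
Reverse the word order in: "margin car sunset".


Original: "margin car sunset"
Words (1..n): margin | car | sunset
Reversed (n..1): sunset | car | margin
Result = "sunset car margin"


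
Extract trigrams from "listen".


Word: "listen" (length 6)
Number of trigrams = 6 - 3 + 1 = 4
  Position 0: "lis"
  Position 1: "ist"
  Position 2: "ste"
  Position 3: "ten"
Trigrams = "lis", "ist", "ste", "ten"


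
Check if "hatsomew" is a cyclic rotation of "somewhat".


Word: "somewhat", Candidate: "hatsomew"
Method: check if candidate is substring of word+word
"somewhatsomewhat" contains "hatsomew"? Yes
Is rotation = Yes


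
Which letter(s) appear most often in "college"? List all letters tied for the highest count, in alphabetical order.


Word: "college"
Letter counts:
  'c': 1
  'e': 2
  'g': 1
  'l': 2
  'o': 1
Maximum count = 2
Most frequent = 'e', 'l' (2 times each)


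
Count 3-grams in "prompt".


Word: "prompt" (length 6)
Number of 3-grams = length - 3 + 1 = 6 - 3 + 1
= 4


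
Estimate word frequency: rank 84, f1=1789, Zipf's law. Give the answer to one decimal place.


Zipf's law: f(r) = f(1) / r
f(1) = 1789
f(84) = 1789 / 84
= 21.3 occurrences


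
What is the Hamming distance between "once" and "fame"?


Comparing character by character (same length = 4):
  Pos 0: 'o' vs 'f' !=
  Pos 1: 'n' vs 'a' !=
  Pos 2: 'c' vs 'm' !=
  Pos 3: 'e' vs 'e' =
Hamming distance = 3


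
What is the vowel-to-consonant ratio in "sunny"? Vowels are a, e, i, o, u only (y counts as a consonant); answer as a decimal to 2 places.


Word: "sunny"
Vowels (a,e,i,o,u): 1
Consonants: 4
Ratio = 1/4
= 0.25


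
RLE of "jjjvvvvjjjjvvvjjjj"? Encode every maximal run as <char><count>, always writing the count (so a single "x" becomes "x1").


String: "jjjvvvvjjjjvvvjjjj"
Scanning for consecutive runs:
  'j' x 3
  'v' x 4
  'j' x 4
  'v' x 3
  'j' x 4
RLE = "j3v4j4v3j4"


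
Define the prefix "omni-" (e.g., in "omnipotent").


Prefix: omni-
Example: omnipotent (omni- + potent)
Meaning = all


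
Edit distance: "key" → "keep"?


Word 1: "key" (length 3)
Word 2: "keep" (length 4)
One optimal edit sequence (insert/delete/substitute each cost 1):
  1. keep 'k'
  2. insert 'e'  (+1)
  3. keep 'e'
  4. substitute 'y' -> 'p'  (+1)
Total edit operations: 2
Edit distance = 2


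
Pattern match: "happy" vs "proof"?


Pattern of "happy": [0, 1, 2, 2, 3]
Pattern of "proof": [0, 1, 2, 2, 3]
Patterns match
Same pattern = Yes


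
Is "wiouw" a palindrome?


Word: "wiouw"
Reversed: "wuoiw"
Forward == Backward? wiouw != wuoiw
Palindrome = No


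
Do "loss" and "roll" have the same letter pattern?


Pattern of "loss": [0, 1, 2, 2]
Pattern of "roll": [0, 1, 2, 2]
Patterns match
Same pattern = Yes


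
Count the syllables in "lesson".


Word: "lesson"
Syllable breakdown: les | son
Counting: 2 parts
= 2 syllables


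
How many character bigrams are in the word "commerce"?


Word: "commerce" (length 8)
Number of 2-grams = length - 2 + 1 = 8 - 2 + 1
= 7


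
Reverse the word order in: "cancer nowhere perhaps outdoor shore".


Original: "cancer nowhere perhaps outdoor shore"
Words (1..n): cancer | nowhere | perhaps | outdoor | shore
Reversed (n..1): shore | outdoor | perhaps | nowhere | cancer
Result = "shore outdoor perhaps nowhere cancer"


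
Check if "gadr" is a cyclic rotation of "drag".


Word: "drag", Candidate: "gadr"
Method: check if candidate is substring of word+word
"dragdrag" contains "gadr"? No
Is rotation = No


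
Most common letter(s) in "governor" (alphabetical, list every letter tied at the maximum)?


Word: "governor"
Letter counts:
  'e': 1
  'g': 1
  'n': 1
  'o': 2
  'r': 2
  'v': 1
Maximum count = 2
Most frequent = 'o', 'r' (2 times each)


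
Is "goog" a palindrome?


Word: "goog"
Reversed: "goog"
Forward == Backward? goog == goog
Palindrome = Yes


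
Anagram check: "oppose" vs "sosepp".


Word 1: "oppose" → sorted: eoopps
Word 2: "sosepp" → sorted: eoppss
Same letters? eoopps != eoppss
Anagram = No


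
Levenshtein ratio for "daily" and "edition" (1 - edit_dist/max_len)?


Word 1: "daily" (length 5)
Word 2: "edition" (length 7)
One optimal edit sequence:
  1. insert 'e'  (+1)
  2. keep 'd'
  3. insert 'i'  (+1)
  4. substitute 'a' -> 't'  (+1)
  5. keep 'i'
  6. substitute 'l' -> 'o'  (+1)
  7. substitute 'y' -> 'n'  (+1)
Edit distance = 5
Max length = max(5, 7) = 7
Similarity = 1 - 5/7
= 0.2857


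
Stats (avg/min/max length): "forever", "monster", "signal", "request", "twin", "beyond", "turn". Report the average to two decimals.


Lengths: "forever"=7, "monster"=7, "signal"=6, "request"=7, "twin"=4, "beyond"=6, "turn"=4
Sum = 41, Count = 7
Average = 41/7 = 5.86
= avg=5.86, min=4, max=7


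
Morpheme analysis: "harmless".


Word: "harmless"
Morphemes: harm | -less
Each morpheme carries meaning
= 2 morphemes


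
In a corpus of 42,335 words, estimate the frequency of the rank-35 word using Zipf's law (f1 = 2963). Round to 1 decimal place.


Zipf's law: f(r) = f(1) / r
f(1) = 2963
f(35) = 2963 / 35
= 84.7 occurrences


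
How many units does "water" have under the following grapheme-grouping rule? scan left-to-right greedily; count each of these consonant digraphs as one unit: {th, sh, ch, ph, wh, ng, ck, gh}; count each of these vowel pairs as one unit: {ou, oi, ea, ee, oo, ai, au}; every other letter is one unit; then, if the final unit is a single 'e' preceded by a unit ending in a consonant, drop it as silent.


Word: "water" (5 letters)
Left-to-right scan:
  [1] 'w' (letter)
  [2] 'a' (letter)
  [3] 't' (letter)
  [4] 'e' (letter)
  [5] 'r' (letter)
Units from scan: 5
Sound units = 5 units


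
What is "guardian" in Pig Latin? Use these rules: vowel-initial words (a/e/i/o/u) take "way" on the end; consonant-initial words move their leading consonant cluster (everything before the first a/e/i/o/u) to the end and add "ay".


Word: "guardian"
Starts with consonant(s) → move to end, add 'ay'
Consonant cluster: "g"
Pig Latin = "uardiangay"


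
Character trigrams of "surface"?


Word: "surface" (length 7)
Number of trigrams = 7 - 3 + 1 = 5
  Position 0: "sur"
  Position 1: "urf"
  Position 2: "rfa"
  Position 3: "fac"
  Position 4: "ace"
Trigrams = "sur", "urf", "rfa", "fac", "ace"


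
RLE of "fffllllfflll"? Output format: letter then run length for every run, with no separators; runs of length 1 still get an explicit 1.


String: "fffllllfflll"
Scanning for consecutive runs:
  'f' x 3
  'l' x 4
  'f' x 2
  'l' x 3
RLE = "f3l4f2l3"


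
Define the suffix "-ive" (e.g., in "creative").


Suffix: -ive
Example: creative (create + -ive, with a spelling change)
Meaning = tending to


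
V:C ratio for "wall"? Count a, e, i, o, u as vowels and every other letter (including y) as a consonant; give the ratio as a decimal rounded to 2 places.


Word: "wall"
Vowels (a,e,i,o,u): 1
Consonants: 3
Ratio = 1/3
= 0.33


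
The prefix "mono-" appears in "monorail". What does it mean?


Prefix: mono-
Example: monorail (mono- + rail)
Meaning = one


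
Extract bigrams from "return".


Word: "return" (length 6)
Number of bigrams = 6 - 2 + 1 = 5
  Position 0: "re"
  Position 1: "et"
  Position 2: "tu"
  Position 3: "ur"
  Position 4: "rn"
Bigrams = "re", "et", "tu", "ur", "rn"


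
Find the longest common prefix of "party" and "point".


Word 1: "party"
Word 2: "point"
Comparing from start:
  Pos 0: 'p' == 'p'
  Pos 1: 'a' != 'o' (stop)
LCP = "p" (length 1)


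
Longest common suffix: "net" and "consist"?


Word 1: "net"
Word 2: "consist"
Comparing from end:
  Pos -1: 't' == 't'
  Pos -2: 'e' != 's' (stop)
LCS = "t" (length 1)


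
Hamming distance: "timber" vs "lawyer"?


Comparing character by character (same length = 6):
  Pos 0: 't' vs 'l' !=
  Pos 1: 'i' vs 'a' !=
  Pos 2: 'm' vs 'w' !=
  Pos 3: 'b' vs 'y' !=
  Pos 4: 'e' vs 'e' =
  Pos 5: 'r' vs 'r' =
Hamming distance = 4


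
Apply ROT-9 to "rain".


Word: "rain"
Shift: 9
Each letter → (letter + shift) mod 26:
  'r' (17) + 9 = 0 → 'a'
  'a' (0) + 9 = 9 → 'j'
  'i' (8) + 9 = 17 → 'r'
  'n' (13) + 9 = 22 → 'w'
Result = "ajrw"


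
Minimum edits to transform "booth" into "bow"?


Word 1: "booth" (length 5)
Word 2: "bow" (length 3)
One optimal edit sequence (insert/delete/substitute each cost 1):
  1. keep 'b'
  2. delete 'o'  (+1)
  3. keep 'o'
  4. delete 't'  (+1)
  5. substitute 'h' -> 'w'  (+1)
Total edit operations: 3
Edit distance = 3


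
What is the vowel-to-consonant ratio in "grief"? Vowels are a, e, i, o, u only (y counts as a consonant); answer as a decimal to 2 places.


Word: "grief"
Vowels (a,e,i,o,u): 2
Consonants: 3
Ratio = 2/3
= 0.67


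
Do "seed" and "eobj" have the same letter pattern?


Pattern of "seed": [0, 1, 1, 2]
Pattern of "eobj": [0, 1, 2, 3]
Patterns do not match
Same pattern = No


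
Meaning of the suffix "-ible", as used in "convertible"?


Suffix: -ible
Example: convertible (convert + -ible)
Meaning = capable of


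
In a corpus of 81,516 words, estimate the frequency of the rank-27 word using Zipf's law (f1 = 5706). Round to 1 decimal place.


Zipf's law: f(r) = f(1) / r
f(1) = 5706
f(27) = 5706 / 27
= 211.3 occurrences


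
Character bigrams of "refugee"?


Word: "refugee" (length 7)
Number of bigrams = 7 - 2 + 1 = 6
  Position 0: "re"
  Position 1: "ef"
  Position 2: "fu"
  Position 3: "ug"
  Position 4: "ge"
  Position 5: "ee"
Bigrams = "re", "ef", "fu", "ug", "ge", "ee"


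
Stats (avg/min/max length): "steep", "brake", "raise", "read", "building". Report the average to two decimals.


Lengths: "steep"=5, "brake"=5, "raise"=5, "read"=4, "building"=8
Sum = 27, Count = 5
Average = 27/5 = 5.40
= avg=5.40, min=4, max=8


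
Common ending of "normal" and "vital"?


Word 1: "normal"
Word 2: "vital"
Comparing from end:
  Pos -1: 'l' == 'l'
  Pos -2: 'a' == 'a'
  Pos -3: 'm' != 't' (stop)
LCS = "al" (length 2)


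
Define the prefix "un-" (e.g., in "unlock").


Prefix: un-
Example: unlock (un- + lock)
Meaning = not / reverse


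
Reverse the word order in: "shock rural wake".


Original: "shock rural wake"
Words (1..n): shock | rural | wake
Reversed (n..1): wake | rural | shock
Result = "wake rural shock"


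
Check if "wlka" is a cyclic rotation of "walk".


Word: "walk", Candidate: "wlka"
Method: check if candidate is substring of word+word
"walkwalk" contains "wlka"? No
Is rotation = No


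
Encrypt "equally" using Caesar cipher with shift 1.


Word: "equally"
Shift: 1
Each letter → (letter + shift) mod 26:
  'e' (4) + 1 = 5 → 'f'
  'q' (16) + 1 = 17 → 'r'
  'u' (20) + 1 = 21 → 'v'
  'a' (0) + 1 = 1 → 'b'
  'l' (11) + 1 = 12 → 'm'
  'l' (11) + 1 = 12 → 'm'
  'y' (24) + 1 = 25 → 'z'
Result = "frvbmmz"


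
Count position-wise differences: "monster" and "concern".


Comparing character by character (same length = 7):
  Pos 0: 'm' vs 'c' !=
  Pos 1: 'o' vs 'o' =
  Pos 2: 'n' vs 'n' =
  Pos 3: 's' vs 'c' !=
  Pos 4: 't' vs 'e' !=
  Pos 5: 'e' vs 'r' !=
  Pos 6: 'r' vs 'n' !=
Hamming distance = 5


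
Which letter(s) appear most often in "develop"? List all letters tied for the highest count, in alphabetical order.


Word: "develop"
Letter counts:
  'd': 1
  'e': 2
  'l': 1
  'o': 1
  'p': 1
  'v': 1
Maximum count = 2
Most frequent = 'e' (2 times each)


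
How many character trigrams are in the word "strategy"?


Word: "strategy" (length 8)
Number of 3-grams = length - 3 + 1 = 8 - 3 + 1
= 6


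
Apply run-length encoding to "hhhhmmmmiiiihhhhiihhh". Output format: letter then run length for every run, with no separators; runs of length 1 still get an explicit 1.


String: "hhhhmmmmiiiihhhhiihhh"
Scanning for consecutive runs:
  'h' x 4
  'm' x 4
  'i' x 4
  'h' x 4
  'i' x 2
  'h' x 3
RLE = "h4m4i4h4i2h3"


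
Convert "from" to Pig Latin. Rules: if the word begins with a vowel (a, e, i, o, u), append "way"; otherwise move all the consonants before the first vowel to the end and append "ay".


Word: "from"
Starts with consonant(s) → move to end, add 'ay'
Consonant cluster: "fr"
Pig Latin = "omfray"


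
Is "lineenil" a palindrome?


Word: "lineenil"
Reversed: "lineenil"
Forward == Backward? lineenil == lineenil
Palindrome = Yes


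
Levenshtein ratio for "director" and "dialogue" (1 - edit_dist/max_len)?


Word 1: "director" (length 8)
Word 2: "dialogue" (length 8)
One optimal edit sequence:
  1. keep 'd'
  2. keep 'i'
  3. substitute 'r' -> 'a'  (+1)
  4. substitute 'e' -> 'l'  (+1)
  5. substitute 'c' -> 'o'  (+1)
  6. substitute 't' -> 'g'  (+1)
  7. substitute 'o' -> 'u'  (+1)
  8. substitute 'r' -> 'e'  (+1)
Edit distance = 6
Max length = max(8, 8) = 8
Similarity = 1 - 6/8
= 0.2500


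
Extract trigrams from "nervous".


Word: "nervous" (length 7)
Number of trigrams = 7 - 3 + 1 = 5
  Position 0: "ner"
  Position 1: "erv"
  Position 2: "rvo"
  Position 3: "vou"
  Position 4: "ous"
Trigrams = "ner", "erv", "rvo", "vou", "ous"


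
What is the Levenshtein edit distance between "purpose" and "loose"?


Word 1: "purpose" (length 7)
Word 2: "loose" (length 5)
One optimal edit sequence (insert/delete/substitute each cost 1):
  1. delete 'p'  (+1)
  2. delete 'u'  (+1)
  3. substitute 'r' -> 'l'  (+1)
  4. substitute 'p' -> 'o'  (+1)
  5. keep 'o'
  6. keep 's'
  7. keep 'e'
Total edit operations: 4
Edit distance = 4


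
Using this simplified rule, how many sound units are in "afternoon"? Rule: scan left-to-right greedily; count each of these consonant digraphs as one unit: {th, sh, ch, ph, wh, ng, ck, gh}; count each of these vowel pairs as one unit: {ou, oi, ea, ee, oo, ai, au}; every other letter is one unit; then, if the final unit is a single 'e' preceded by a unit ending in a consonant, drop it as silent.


Word: "afternoon" (9 letters)
Left-to-right scan:
  [1] 'a' (letter)
  [2] 'f' (letter)
  [3] 't' (letter)
  [4] 'e' (letter)
  [5] 'r' (letter)
  [6] 'n' (letter)
  [7] 'oo' (vowel-pair)
  [8] 'n' (letter)
Units from scan: 8
Sound units = 8 units


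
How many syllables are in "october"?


Word: "october"
Syllable breakdown: oc-to-ber
Counting: 3 parts
= 3 syllables


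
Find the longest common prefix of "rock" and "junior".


Word 1: "rock"
Word 2: "junior"
Comparing from start:
  Pos 0: 'r' != 'j' (stop)
LCP = "" (length 0)


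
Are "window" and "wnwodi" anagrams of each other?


Word 1: "window" → sorted: dinoww
Word 2: "wnwodi" → sorted: dinoww
Same letters? dinoww == dinoww
Anagram = Yes


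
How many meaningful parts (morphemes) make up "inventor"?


Word: "inventor"
Morphemes: invent / -or
Each morpheme carries meaning
= 2 morphemes


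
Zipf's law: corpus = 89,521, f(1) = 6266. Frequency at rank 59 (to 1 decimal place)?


Zipf's law: f(r) = f(1) / r
f(1) = 6266
f(59) = 6266 / 59
= 106.2 occurrences


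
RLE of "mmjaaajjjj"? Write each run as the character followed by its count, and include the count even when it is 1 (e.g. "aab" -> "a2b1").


String: "mmjaaajjjj"
Scanning for consecutive runs:
  'm' x 2
  'j' x 1
  'a' x 3
  'j' x 4
RLE = "m2j1a3j4"


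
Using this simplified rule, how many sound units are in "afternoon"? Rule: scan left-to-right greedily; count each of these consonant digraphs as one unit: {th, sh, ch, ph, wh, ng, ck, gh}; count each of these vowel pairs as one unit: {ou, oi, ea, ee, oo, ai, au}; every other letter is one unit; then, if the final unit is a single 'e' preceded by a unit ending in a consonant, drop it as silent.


Word: "afternoon" (9 letters)
Left-to-right scan:
  1. 'a' (letter)
  2. 'f' (letter)
  3. 't' (letter)
  4. 'e' (letter)
  5. 'r' (letter)
  6. 'n' (letter)
  7. 'oo' (vowel-pair)
  8. 'n' (letter)
Units from scan: 8
Sound units = 8 units


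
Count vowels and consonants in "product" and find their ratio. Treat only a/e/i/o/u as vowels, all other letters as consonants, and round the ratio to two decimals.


Word: "product"
Vowels (a,e,i,o,u): 2
Consonants: 5
Ratio = 2/5
= 0.40


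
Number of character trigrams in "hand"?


Word: "hand" (length 4)
Number of 3-grams = length - 3 + 1 = 4 - 3 + 1
= 2


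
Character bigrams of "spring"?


Word: "spring" (length 6)
Number of bigrams = 6 - 2 + 1 = 5
  Position 0: "sp"
  Position 1: "pr"
  Position 2: "ri"
  Position 3: "in"
  Position 4: "ng"
Bigrams = "sp", "pr", "ri", "in", "ng"


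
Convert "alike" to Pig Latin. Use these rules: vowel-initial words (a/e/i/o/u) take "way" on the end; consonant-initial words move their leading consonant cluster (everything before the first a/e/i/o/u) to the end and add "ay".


Word: "alike"
Starts with vowel → add 'way'
Pig Latin = "alikeway"


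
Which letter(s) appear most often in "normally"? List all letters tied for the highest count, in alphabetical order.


Word: "normally"
Letter counts:
  'a': 1
  'l': 2
  'm': 1
  'n': 1
  'o': 1
  'r': 1
  'y': 1
Maximum count = 2
Most frequent = 'l' (2 times each)


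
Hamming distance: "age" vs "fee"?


Comparing character by character (same length = 3):
  Pos 0: 'a' vs 'f' !=
  Pos 1: 'g' vs 'e' !=
  Pos 2: 'e' vs 'e' =
Hamming distance = 2


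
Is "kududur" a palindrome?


Word: "kududur"
Reversed: "rududuk"
Forward == Backward? kududur != rududuk
Palindrome = No


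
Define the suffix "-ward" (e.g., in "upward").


Suffix: -ward
Example: upward (up + -ward)
Meaning = in the direction of


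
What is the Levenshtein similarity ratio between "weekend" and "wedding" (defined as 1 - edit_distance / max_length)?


Word 1: "weekend" (length 7)
Word 2: "wedding" (length 7)
One optimal edit sequence:
  1. keep 'w'
  2. keep 'e'
  3. substitute 'e' -> 'd'  (+1)
  4. substitute 'k' -> 'd'  (+1)
  5. substitute 'e' -> 'i'  (+1)
  6. keep 'n'
  7. substitute 'd' -> 'g'  (+1)
Edit distance = 4
Max length = max(7, 7) = 7
Similarity = 1 - 4/7
= 0.4286


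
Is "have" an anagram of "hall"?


Word 1: "hall" → sorted: ahll
Word 2: "have" → sorted: aehv
Same letters? ahll != aehv
Anagram = No


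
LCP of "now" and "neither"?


Word 1: "now"
Word 2: "neither"
Comparing from start:
  Pos 0: 'n' == 'n'
  Pos 1: 'o' != 'e' (stop)
LCP = "n" (length 1)


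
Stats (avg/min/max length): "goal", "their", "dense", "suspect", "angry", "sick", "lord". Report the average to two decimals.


Lengths: "goal"=4, "their"=5, "dense"=5, "suspect"=7, "angry"=5, "sick"=4, "lord"=4
Sum = 34, Count = 7
Average = 34/7 = 4.86
= avg=4.86, min=4, max=7


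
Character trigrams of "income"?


Word: "income" (length 6)
Number of trigrams = 6 - 3 + 1 = 4
  Position 0: "inc"
  Position 1: "nco"
  Position 2: "com"
  Position 3: "ome"
Trigrams = "inc", "nco", "com", "ome"


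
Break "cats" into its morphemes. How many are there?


Word: "cats"
Morphemes: cat / -s
Each morpheme carries meaning
= 2 morphemes


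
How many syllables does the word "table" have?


Word: "table"
Syllable breakdown: ta | ble
Counting: 2 parts
= 2 syllables


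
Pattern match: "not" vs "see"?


Pattern of "not": [0, 1, 2]
Pattern of "see": [0, 1, 1]
Patterns do not match
Same pattern = No


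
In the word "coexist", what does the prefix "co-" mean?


Prefix: co-
Example: coexist = co- + exist
Meaning = together


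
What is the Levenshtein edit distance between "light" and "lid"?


Word 1: "light" (length 5)
Word 2: "lid" (length 3)
One optimal edit sequence (insert/delete/substitute each cost 1):
  1. keep 'l'
  2. keep 'i'
  3. delete 'g'  (+1)
  4. delete 'h'  (+1)
  5. substitute 't' -> 'd'  (+1)
Total edit operations: 3
Edit distance = 3


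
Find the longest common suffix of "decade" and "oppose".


Word 1: "decade"
Word 2: "oppose"
Comparing from end:
  Pos -1: 'e' == 'e'
  Pos -2: 'd' != 's' (stop)
LCS = "e" (length 1)


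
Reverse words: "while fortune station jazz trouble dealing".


Original: "while fortune station jazz trouble dealing"
Words (1..n): while | fortune | station | jazz | trouble | dealing
Reversed (n..1): dealing | trouble | jazz | station | fortune | while
Result = "dealing trouble jazz station fortune while"


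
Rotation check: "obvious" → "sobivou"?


Word: "obvious", Candidate: "sobivou"
Method: check if candidate is substring of word+word
"obviousobvious" contains "sobivou"? No
Is rotation = No


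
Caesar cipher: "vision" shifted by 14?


Word: "vision"
Shift: 14
Each letter → (letter + shift) mod 26:
  'v' (21) + 14 = 9 → 'j'
  'i' (8) + 14 = 22 → 'w'
  's' (18) + 14 = 6 → 'g'
  'i' (8) + 14 = 22 → 'w'
  'o' (14) + 14 = 2 → 'c'
  'n' (13) + 14 = 1 → 'b'
Result = "jwgwcb"


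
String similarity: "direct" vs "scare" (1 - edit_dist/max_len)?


Word 1: "direct" (length 6)
Word 2: "scare" (length 5)
One optimal edit sequence:
  1. insert 's'  (+1)
  2. substitute 'd' -> 'c'  (+1)
  3. substitute 'i' -> 'a'  (+1)
  4. keep 'r'
  5. keep 'e'
  6. delete 'c'  (+1)
  7. delete 't'  (+1)
Edit distance = 5
Max length = max(6, 5) = 6
Similarity = 1 - 5/6
= 0.1667


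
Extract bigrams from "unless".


Word: "unless" (length 6)
Number of bigrams = 6 - 2 + 1 = 5
  Position 0: "un"
  Position 1: "nl"
  Position 2: "le"
  Position 3: "es"
  Position 4: "ss"
Bigrams = "un", "nl", "le", "es", "ss"


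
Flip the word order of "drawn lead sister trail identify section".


Original: "drawn lead sister trail identify section"
Words (1..n): drawn | lead | sister | trail | identify | section
Reversed (n..1): section | identify | trail | sister | lead | drawn
Result = "section identify trail sister lead drawn"


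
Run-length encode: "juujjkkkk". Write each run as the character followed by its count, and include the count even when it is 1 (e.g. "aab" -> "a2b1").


String: "juujjkkkk"
Scanning for consecutive runs:
  'j' x 1
  'u' x 2
  'j' x 2
  'k' x 4
RLE = "j1u2j2k4"


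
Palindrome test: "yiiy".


Word: "yiiy"
Reversed: "yiiy"
Forward == Backward? yiiy == yiiy
Palindrome = Yes


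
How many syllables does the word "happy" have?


Word: "happy"
Syllable breakdown: hap | py
Counting: 2 parts
= 2 syllables


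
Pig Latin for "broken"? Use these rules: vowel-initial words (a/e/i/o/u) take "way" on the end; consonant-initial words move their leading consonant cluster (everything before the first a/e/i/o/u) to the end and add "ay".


Word: "broken"
Starts with consonant(s) → move to end, add 'ay'
Consonant cluster: "br"
Pig Latin = "okenbray"


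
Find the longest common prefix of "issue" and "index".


Word 1: "issue"
Word 2: "index"
Comparing from start:
  Pos 0: 'i' == 'i'
  Pos 1: 's' != 'n' (stop)
LCP = "i" (length 1)


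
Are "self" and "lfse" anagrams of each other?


Word 1: "self" → sorted: efls
Word 2: "lfse" → sorted: efls
Same letters? efls == efls
Anagram = Yes


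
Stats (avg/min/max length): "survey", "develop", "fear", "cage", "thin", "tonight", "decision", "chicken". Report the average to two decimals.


Lengths: "survey"=6, "develop"=7, "fear"=4, "cage"=4, "thin"=4, "tonight"=7, "decision"=8, "chicken"=7
Sum = 47, Count = 8
Average = 47/8 = 5.88
= avg=5.88, min=4, max=8


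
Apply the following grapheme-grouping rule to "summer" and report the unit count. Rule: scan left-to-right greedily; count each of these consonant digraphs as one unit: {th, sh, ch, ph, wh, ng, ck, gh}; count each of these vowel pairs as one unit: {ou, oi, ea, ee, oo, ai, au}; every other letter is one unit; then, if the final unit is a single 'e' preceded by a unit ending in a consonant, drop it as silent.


Word: "summer" (6 letters)
Left-to-right scan:
  [1] 's' (letter)
  [2] 'u' (letter)
  [3] 'm' (letter)
  [4] 'm' (letter)
  [5] 'e' (letter)
  [6] 'r' (letter)
Units from scan: 6
Sound units = 6 units


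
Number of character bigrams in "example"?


Word: "example" (length 7)
Number of 2-grams = length - 2 + 1 = 7 - 2 + 1
= 6


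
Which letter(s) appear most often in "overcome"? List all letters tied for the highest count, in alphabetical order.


Word: "overcome"
Letter counts:
  'c': 1
  'e': 2
  'm': 1
  'o': 2
  'r': 1
  'v': 1
Maximum count = 2
Most frequent = 'e', 'o' (2 times each)


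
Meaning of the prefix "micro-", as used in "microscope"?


Prefix: micro-
Example: microscope (micro- + scope)
Meaning = small


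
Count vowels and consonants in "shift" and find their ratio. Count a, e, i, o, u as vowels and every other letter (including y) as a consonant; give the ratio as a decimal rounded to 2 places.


Word: "shift"
Vowels (a,e,i,o,u): 1
Consonants: 4
Ratio = 1/4
= 0.25


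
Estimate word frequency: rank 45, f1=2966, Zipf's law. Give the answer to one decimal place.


Zipf's law: f(r) = f(1) / r
f(1) = 2966
f(45) = 2966 / 45
= 65.9 occurrences


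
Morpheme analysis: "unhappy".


Word: "unhappy"
Morphemes: un- | happy
Each morpheme carries meaning
= 2 morphemes


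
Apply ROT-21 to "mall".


Word: "mall"
Shift: 21
Each letter → (letter + shift) mod 26:
  'm' (12) + 21 = 7 → 'h'
  'a' (0) + 21 = 21 → 'v'
  'l' (11) + 21 = 6 → 'g'
  'l' (11) + 21 = 6 → 'g'
Result = "hvgg"


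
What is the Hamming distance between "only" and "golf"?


Comparing character by character (same length = 4):
  Pos 0: 'o' vs 'g' !=
  Pos 1: 'n' vs 'o' !=
  Pos 2: 'l' vs 'l' =
  Pos 3: 'y' vs 'f' !=
Hamming distance = 3


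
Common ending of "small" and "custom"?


Word 1: "small"
Word 2: "custom"
Comparing from end:
  Pos -1: 'l' != 'm' (stop)
LCS = "" (length 0)


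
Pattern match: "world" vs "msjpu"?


Pattern of "world": [0, 1, 2, 3, 4]
Pattern of "msjpu": [0, 1, 2, 3, 4]
Patterns match
Same pattern = Yes


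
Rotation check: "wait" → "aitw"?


Word: "wait", Candidate: "aitw"
Method: check if candidate is substring of word+word
"waitwait" contains "aitw"? Yes
Is rotation = Yes


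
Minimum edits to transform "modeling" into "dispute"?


Word 1: "modeling" (length 8)
Word 2: "dispute" (length 7)
One optimal edit sequence (insert/delete/substitute each cost 1):
  1. delete 'm'  (+1)
  2. substitute 'o' -> 'd'  (+1)
  3. substitute 'd' -> 'i'  (+1)
  4. substitute 'e' -> 's'  (+1)
  5. substitute 'l' -> 'p'  (+1)
  6. substitute 'i' -> 'u'  (+1)
  7. substitute 'n' -> 't'  (+1)
  8. substitute 'g' -> 'e'  (+1)
Total edit operations: 8
Edit distance = 8


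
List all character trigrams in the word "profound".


Word: "profound" (length 8)
Number of trigrams = 8 - 3 + 1 = 6
  Position 0: "pro"
  Position 1: "rof"
  Position 2: "ofo"
  Position 3: "fou"
  Position 4: "oun"
  Position 5: "und"
Trigrams = "pro", "rof", "ofo", "fou", "oun", "und"


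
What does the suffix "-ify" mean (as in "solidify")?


Suffix: -ify
Example: solidify = solid + -ify
Meaning = to make


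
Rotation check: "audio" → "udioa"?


Word: "audio", Candidate: "udioa"
Method: check if candidate is substring of word+word
"audioaudio" contains "udioa"? Yes
Is rotation = Yes


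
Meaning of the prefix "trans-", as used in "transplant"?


Prefix: trans-
As in: transplant -> trans- + plant
Meaning = across


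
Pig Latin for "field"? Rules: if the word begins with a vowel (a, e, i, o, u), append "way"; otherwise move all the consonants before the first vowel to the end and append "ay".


Word: "field"
Starts with consonant(s) → move to end, add 'ay'
Consonant cluster: "f"
Pig Latin = "ieldfay"


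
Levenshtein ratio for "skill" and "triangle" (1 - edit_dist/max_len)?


Word 1: "skill" (length 5)
Word 2: "triangle" (length 8)
One optimal edit sequence:
  1. substitute 's' -> 't'  (+1)
  2. substitute 'k' -> 'r'  (+1)
  3. keep 'i'
  4. insert 'a'  (+1)
  5. insert 'n'  (+1)
  6. insert 'g'  (+1)
  7. keep 'l'
  8. substitute 'l' -> 'e'  (+1)
Edit distance = 6
Max length = max(5, 8) = 8
Similarity = 1 - 6/8
= 0.2500


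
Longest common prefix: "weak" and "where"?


Word 1: "weak"
Word 2: "where"
Comparing from start:
  Pos 0: 'w' == 'w'
  Pos 1: 'e' != 'h' (stop)
LCP = "w" (length 1)


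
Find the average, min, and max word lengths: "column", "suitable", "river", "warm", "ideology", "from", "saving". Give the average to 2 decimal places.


Lengths: "column"=6, "suitable"=8, "river"=5, "warm"=4, "ideology"=8, "from"=4, "saving"=6
Sum = 41, Count = 7
Average = 41/7 = 5.86
= avg=5.86, min=4, max=8


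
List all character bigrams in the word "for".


Word: "for" (length 3)
Number of bigrams = 3 - 2 + 1 = 2
  Position 0: "fo"
  Position 1: "or"
Bigrams = "fo", "or"


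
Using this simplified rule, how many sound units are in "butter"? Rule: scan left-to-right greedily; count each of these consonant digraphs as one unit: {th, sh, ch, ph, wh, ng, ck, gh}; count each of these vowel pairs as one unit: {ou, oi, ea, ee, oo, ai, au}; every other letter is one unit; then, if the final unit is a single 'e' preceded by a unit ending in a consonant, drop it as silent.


Word: "butter" (6 letters)
Left-to-right scan:
  1. 'b' (letter)
  2. 'u' (letter)
  3. 't' (letter)
  4. 't' (letter)
  5. 'e' (letter)
  6. 'r' (letter)
Units from scan: 6
Sound units = 6 units


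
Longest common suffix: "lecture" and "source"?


Word 1: "lecture"
Word 2: "source"
Comparing from end:
  Pos -1: 'e' == 'e'
  Pos -2: 'r' != 'c' (stop)
LCS = "e" (length 1)


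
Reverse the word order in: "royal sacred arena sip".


Original: "royal sacred arena sip"
Words (1..n): royal | sacred | arena | sip
Reversed (n..1): sip | arena | sacred | royal
Result = "sip arena sacred royal"


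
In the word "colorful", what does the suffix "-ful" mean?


Suffix: -ful
Example: colorful (color + -ful)
Meaning = full of


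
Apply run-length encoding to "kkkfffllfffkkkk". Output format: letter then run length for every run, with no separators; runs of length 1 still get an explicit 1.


String: "kkkfffllfffkkkk"
Scanning for consecutive runs:
  'k' x 3
  'f' x 3
  'l' x 2
  'f' x 3
  'k' x 4
RLE = "k3f3l2f3k4"


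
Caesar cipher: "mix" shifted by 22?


Word: "mix"
Shift: 22
Each letter → (letter + shift) mod 26:
  'm' (12) + 22 = 8 → 'i'
  'i' (8) + 22 = 4 → 'e'
  'x' (23) + 22 = 19 → 't'
Result = "iet"


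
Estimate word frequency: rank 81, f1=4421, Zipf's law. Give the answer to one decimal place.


Zipf's law: f(r) = f(1) / r
f(1) = 4421
f(81) = 4421 / 81
= 54.6 occurrences
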